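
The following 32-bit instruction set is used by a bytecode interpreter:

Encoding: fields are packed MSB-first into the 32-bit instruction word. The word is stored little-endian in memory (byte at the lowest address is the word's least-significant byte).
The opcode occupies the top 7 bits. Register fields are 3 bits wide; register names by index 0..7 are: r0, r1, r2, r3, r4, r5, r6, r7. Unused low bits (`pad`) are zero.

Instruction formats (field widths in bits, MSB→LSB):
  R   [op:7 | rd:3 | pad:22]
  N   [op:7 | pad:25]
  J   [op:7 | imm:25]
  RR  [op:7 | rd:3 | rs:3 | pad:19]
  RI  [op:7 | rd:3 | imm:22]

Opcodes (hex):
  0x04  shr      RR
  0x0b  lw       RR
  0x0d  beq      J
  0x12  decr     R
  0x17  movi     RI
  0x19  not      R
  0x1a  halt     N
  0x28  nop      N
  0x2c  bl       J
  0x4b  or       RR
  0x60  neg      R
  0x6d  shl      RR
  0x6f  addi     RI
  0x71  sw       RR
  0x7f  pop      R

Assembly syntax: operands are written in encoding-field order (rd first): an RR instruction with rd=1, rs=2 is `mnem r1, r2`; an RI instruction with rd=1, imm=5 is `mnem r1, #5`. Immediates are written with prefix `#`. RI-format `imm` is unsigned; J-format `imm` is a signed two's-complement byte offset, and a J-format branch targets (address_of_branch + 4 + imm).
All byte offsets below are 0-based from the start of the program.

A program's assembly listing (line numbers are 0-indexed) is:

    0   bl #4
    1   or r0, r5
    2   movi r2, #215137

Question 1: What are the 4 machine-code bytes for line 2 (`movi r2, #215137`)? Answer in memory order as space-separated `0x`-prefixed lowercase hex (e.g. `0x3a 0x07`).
L2: movi op=0x17:7|rd=2:3|imm=215137:22 ⇒ 0x2e834861 ⇒ little 61 48 83 2e

0x61 0x48 0x83 0x2e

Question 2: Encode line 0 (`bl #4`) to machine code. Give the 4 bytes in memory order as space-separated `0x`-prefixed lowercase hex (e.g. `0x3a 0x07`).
0x04 0x00 0x00 0x58

line 0 (bl): pack op=0x2c:7|imm=4:25 = 0x58000004; little→ 04 00 00 58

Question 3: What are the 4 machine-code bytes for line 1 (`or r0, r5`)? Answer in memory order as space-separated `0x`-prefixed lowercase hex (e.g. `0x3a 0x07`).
0x00 0x00 0x28 0x96

line 1 (or): pack op=0x4b:7|rd=0:3|rs=5:3|pad=0:19 = 0x96280000; little→ 00 00 28 96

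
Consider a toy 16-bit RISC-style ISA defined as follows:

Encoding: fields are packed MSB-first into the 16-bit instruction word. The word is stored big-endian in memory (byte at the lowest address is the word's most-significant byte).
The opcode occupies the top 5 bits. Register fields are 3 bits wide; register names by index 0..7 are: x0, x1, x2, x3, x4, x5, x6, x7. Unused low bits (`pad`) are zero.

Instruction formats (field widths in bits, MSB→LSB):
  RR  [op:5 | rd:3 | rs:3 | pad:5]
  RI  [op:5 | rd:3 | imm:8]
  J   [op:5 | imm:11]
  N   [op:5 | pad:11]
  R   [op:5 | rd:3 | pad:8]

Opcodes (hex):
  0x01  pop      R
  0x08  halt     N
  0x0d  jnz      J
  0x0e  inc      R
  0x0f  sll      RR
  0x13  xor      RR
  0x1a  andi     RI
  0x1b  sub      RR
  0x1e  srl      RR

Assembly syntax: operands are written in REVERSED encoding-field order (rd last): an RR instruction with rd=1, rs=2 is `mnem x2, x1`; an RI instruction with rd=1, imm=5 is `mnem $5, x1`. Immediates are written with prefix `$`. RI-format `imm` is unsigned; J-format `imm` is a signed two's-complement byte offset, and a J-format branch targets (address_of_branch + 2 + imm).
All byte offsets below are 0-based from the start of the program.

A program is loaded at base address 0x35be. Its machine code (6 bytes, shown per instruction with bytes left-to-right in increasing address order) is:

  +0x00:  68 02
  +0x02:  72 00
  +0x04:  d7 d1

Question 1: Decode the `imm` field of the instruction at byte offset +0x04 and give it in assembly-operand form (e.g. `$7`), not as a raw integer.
off 0x04: read d7 d1 as big → 0xd7d1
  opcode bits[15:11]=0x1a: andi/RI
  [10:8] rd=7 = x7
  [7:0] imm=209 = $209

$209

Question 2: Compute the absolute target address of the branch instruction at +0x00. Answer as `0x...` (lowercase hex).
[00] 68 02 → 0x6802
  opcode bits[15:11]=0xd: jnz/J
  imm: (w>>0)&0x7ff=0x2 → $2
  target = base 0x35be + off 0x00 + 2 + imm 2 = 0x35c2

0x35c2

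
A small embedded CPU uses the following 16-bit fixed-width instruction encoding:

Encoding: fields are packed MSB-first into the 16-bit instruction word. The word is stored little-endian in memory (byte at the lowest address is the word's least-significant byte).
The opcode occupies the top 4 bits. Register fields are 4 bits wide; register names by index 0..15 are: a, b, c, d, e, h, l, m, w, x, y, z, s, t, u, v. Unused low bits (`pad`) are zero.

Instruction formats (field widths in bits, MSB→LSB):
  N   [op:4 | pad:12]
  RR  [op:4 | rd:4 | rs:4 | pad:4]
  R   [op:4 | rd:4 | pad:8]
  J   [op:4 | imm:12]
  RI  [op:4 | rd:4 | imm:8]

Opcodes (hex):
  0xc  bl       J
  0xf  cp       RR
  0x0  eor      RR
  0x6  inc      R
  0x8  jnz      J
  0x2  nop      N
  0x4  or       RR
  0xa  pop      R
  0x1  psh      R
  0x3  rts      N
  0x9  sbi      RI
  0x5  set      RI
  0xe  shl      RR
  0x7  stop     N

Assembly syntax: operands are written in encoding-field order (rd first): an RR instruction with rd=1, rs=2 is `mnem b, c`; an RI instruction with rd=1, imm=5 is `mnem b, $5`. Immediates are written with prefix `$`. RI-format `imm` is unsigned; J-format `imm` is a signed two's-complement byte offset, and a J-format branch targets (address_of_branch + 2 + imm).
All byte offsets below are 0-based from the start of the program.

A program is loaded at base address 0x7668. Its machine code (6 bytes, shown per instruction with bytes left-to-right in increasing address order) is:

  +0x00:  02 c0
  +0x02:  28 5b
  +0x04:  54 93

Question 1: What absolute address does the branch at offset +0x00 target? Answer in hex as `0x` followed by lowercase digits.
@+00  little-endian(02 c0) = 0xc002
  top 4b → 0xc → bl [J]
  imm: (w>>0)&0xfff=0x2 → $2
  target = base 0x7668 + off 0x00 + 2 + imm 2 = 0x766c

0x766c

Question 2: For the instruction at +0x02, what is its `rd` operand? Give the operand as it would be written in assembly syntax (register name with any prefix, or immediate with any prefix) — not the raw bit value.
@+02  little-endian(28 5b) = 0x5b28
  op=0x5b28>>12=0x5 ⇒ set (RI)
  rd@[11:8]=0xb ⇒ z
  imm@[7:0]=0x28 ⇒ $40

z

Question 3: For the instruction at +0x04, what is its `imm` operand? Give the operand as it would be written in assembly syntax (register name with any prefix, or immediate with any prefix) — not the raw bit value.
$84

+0x04: 54 93 ⇒ word 0x9354 (little)
  opcode bits[15:12]=0x9: sbi/RI
  rd@[11:8]=0x3 ⇒ d
  imm@[7:0]=0x54 ⇒ $84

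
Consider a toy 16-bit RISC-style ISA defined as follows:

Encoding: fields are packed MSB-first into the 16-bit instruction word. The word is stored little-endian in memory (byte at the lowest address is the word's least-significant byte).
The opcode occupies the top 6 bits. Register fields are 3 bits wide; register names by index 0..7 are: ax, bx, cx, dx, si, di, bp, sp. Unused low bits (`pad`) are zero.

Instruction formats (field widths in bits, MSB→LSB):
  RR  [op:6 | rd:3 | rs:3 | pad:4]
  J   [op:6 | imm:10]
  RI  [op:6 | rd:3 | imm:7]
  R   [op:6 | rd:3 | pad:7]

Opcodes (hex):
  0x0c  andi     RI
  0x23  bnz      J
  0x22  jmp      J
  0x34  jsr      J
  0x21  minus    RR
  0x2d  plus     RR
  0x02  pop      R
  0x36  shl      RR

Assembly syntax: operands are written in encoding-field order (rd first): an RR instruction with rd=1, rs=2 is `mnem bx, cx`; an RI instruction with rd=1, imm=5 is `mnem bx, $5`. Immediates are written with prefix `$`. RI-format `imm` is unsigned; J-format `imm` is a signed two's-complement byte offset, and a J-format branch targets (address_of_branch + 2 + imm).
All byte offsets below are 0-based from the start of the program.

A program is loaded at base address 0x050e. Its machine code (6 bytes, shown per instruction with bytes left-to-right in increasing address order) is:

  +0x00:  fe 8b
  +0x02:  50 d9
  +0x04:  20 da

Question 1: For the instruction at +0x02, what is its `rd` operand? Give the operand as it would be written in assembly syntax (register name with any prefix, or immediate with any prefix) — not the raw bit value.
cx

off 0x02: read 50 d9 as little → 0xd950
  top 6b → 0x36 → shl [RR]
  [9:7] rd=2 = cx
  [6:4] rs=5 = di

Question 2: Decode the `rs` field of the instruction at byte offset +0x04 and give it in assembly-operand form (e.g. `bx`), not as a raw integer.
off 0x04: read 20 da as little → 0xda20
  top 6b → 0x36 → shl [RR]
  rd@[9:7]=0x4 ⇒ si
  rs@[6:4]=0x2 ⇒ cx

cx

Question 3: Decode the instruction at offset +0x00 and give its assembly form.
@+00  little-endian(fe 8b) = 0x8bfe
  op=0x8bfe>>10=0x22 ⇒ jmp (J)
  [9:0] imm=1022 (s10→-2) = $-2

jmp $-2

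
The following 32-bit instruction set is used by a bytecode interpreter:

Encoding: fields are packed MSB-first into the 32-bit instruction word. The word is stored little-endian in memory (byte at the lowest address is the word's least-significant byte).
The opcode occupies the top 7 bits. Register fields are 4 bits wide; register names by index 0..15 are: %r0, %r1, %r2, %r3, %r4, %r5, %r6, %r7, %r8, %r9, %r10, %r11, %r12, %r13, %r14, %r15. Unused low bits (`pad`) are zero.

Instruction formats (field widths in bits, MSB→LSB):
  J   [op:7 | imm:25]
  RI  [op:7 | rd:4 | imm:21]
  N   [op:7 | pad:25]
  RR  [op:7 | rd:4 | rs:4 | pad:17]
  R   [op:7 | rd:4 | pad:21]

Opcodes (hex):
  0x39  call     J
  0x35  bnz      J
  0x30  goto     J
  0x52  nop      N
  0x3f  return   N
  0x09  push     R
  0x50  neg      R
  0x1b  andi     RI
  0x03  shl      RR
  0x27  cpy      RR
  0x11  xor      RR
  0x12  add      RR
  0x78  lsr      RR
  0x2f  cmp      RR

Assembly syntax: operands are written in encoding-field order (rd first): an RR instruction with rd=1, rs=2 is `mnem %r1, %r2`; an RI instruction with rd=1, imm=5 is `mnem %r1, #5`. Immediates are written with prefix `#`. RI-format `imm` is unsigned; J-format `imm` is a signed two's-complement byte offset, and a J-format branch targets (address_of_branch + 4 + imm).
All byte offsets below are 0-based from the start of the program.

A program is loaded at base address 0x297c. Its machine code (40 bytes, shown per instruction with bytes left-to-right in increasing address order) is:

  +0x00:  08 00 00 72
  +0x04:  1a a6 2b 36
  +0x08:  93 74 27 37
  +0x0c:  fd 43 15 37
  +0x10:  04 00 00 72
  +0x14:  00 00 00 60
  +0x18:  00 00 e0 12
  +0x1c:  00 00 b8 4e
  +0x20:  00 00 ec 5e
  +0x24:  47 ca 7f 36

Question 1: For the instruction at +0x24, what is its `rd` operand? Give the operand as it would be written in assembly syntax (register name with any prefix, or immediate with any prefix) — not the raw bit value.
%r3

off 0x24: read 47 ca 7f 36 as little → 0x367fca47
  op=0x367fca47>>25=0x1b ⇒ andi (RI)
  rd: (w>>21)&0xf=0x3 → %r3
  imm: (w>>0)&0x1fffff=0x1fca47 → #2083399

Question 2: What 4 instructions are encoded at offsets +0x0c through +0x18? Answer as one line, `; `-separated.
off 0x0c: read fd 43 15 37 as little → 0x371543fd
  op=0x371543fd>>25=0x1b ⇒ andi (RI)
  rd@[24:21]=0x8 ⇒ %r8
  imm@[20:0]=0x1543fd ⇒ #1393661
off 0x10: read 04 00 00 72 as little → 0x72000004
  op=0x72000004>>25=0x39 ⇒ call (J)
  imm@[24:0]=0x4 ⇒ #4
off 0x14: read 00 00 00 60 as little → 0x60000000
  op=0x60000000>>25=0x30 ⇒ goto (J)
  imm@[24:0]=0x0 ⇒ #0
off 0x18: read 00 00 e0 12 as little → 0x12e00000
  op=0x12e00000>>25=0x9 ⇒ push (R)
  rd@[24:21]=0x7 ⇒ %r7

andi %r8, #1393661; call #4; goto #0; push %r7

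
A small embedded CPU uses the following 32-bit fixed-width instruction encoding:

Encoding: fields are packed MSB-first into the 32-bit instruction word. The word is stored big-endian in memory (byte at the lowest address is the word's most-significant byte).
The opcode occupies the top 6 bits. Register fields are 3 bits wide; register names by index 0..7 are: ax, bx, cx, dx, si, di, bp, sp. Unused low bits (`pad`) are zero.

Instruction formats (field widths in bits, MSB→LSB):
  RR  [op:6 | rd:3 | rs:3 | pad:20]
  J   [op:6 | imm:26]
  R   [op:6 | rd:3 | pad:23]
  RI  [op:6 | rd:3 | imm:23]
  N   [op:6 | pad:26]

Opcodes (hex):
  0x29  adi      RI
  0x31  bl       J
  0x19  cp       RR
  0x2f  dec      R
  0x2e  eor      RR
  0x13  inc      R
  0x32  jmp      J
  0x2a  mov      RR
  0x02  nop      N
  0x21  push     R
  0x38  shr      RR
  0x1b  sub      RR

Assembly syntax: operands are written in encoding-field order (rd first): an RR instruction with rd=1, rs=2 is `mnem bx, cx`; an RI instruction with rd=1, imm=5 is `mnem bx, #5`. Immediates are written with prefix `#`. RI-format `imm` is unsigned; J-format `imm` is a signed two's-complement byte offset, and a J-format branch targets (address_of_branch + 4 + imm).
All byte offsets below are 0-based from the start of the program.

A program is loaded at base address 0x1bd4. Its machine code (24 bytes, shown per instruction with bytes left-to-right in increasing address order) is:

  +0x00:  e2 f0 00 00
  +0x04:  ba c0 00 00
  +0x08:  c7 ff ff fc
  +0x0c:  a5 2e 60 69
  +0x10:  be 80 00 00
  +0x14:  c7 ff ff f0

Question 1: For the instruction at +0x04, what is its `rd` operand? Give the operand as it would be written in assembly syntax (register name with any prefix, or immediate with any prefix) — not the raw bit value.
+0x04: ba c0 00 00 ⇒ word 0xbac00000 (big)
  opcode bits[31:26]=0x2e: eor/RR
  rd@[25:23]=0x5 ⇒ di
  rs@[22:20]=0x4 ⇒ si

di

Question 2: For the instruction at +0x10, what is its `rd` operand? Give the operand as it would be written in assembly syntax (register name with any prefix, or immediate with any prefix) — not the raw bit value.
di

off 0x10: read be 80 00 00 as big → 0xbe800000
  op=0xbe800000>>26=0x2f ⇒ dec (R)
  rd@[25:23]=0x5 ⇒ di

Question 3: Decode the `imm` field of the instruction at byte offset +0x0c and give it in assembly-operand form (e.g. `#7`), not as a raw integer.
#3039337

@+0c  big-endian(a5 2e 60 69) = 0xa52e6069
  top 6b → 0x29 → adi [RI]
  [25:23] rd=2 = cx
  [22:0] imm=3039337 = #3039337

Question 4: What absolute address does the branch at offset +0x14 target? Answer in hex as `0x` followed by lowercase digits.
0x1bdc

@+14  big-endian(c7 ff ff f0) = 0xc7fffff0
  top 6b → 0x31 → bl [J]
  imm@[25:0]=0x3fffff0 (s26→-16) ⇒ #-16
  target = base 0x1bd4 + off 0x14 + 4 + imm -16 = 0x1bdc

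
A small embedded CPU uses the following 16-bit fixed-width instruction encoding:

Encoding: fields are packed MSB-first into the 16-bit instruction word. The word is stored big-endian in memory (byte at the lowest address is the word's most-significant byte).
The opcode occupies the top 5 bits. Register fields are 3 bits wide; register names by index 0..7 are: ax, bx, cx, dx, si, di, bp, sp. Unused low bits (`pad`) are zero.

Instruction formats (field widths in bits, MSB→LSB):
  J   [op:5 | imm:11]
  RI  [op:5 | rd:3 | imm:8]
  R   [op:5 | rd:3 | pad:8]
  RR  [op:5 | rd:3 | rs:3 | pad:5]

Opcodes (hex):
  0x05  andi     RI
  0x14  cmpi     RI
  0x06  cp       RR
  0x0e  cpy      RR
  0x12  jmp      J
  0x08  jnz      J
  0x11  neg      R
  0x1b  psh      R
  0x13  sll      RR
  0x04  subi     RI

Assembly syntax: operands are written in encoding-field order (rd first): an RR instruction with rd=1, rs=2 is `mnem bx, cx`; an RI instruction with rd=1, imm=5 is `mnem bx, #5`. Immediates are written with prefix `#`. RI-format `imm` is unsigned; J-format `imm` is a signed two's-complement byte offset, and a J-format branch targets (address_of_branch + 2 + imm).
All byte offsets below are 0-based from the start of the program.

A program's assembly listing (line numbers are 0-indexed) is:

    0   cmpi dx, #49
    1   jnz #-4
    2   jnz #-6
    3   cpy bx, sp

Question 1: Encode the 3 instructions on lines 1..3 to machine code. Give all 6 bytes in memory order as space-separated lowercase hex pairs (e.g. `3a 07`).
47 fc 47 fa 71 e0

1. jnz fields op=0x8:5|imm=-4:11 → word 47fch → 47 fc
2. jnz fields op=0x8:5|imm=-6:11 → word 47fah → 47 fa
3. cpy fields op=0xe:5|rd=1:3|rs=7:3|pad=0:5 → word 71e0h → 71 e0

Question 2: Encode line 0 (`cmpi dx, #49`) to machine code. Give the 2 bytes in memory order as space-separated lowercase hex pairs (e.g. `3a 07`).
a3 31

0. cmpi fields op=0x14:5|rd=3:3|imm=49:8 → word a331h → a3 31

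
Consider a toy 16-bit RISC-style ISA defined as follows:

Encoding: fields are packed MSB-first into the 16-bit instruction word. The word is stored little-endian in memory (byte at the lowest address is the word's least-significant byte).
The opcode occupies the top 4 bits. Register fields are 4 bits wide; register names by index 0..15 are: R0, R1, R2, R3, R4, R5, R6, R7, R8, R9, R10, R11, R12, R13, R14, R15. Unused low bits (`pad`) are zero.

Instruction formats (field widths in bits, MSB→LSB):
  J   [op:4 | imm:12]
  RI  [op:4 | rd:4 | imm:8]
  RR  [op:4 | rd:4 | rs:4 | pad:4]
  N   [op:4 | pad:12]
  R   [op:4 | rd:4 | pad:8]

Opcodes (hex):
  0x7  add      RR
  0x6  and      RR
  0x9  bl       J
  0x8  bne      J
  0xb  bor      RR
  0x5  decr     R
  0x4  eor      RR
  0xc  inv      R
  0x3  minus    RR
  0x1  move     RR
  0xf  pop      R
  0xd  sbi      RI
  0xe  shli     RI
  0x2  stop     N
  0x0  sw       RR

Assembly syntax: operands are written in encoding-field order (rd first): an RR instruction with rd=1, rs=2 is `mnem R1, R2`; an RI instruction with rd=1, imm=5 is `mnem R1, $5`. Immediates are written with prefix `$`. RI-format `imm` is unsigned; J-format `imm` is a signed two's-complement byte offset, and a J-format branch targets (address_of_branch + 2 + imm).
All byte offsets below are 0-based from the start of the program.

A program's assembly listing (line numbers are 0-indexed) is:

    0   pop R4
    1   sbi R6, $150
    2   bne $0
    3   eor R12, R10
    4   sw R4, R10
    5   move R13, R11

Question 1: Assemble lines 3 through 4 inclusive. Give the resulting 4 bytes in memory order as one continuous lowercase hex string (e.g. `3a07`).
line 3 (eor): pack op=0x4:4|rd=12:4|rs=10:4|pad=0:4 = 0x4ca0; little→ a0 4c
line 4 (sw): pack op=0x0:4|rd=4:4|rs=10:4|pad=0:4 = 0x04a0; little→ a0 04

a04ca004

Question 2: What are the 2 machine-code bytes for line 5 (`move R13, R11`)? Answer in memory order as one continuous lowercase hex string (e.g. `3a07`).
5. move fields op=0x1:4|rd=13:4|rs=11:4|pad=0:4 → word 1db0h → b0 1d

b01d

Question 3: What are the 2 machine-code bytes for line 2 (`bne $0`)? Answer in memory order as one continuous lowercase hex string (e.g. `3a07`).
0080

2. bne fields op=0x8:4|imm=0:12 → word 8000h → 00 80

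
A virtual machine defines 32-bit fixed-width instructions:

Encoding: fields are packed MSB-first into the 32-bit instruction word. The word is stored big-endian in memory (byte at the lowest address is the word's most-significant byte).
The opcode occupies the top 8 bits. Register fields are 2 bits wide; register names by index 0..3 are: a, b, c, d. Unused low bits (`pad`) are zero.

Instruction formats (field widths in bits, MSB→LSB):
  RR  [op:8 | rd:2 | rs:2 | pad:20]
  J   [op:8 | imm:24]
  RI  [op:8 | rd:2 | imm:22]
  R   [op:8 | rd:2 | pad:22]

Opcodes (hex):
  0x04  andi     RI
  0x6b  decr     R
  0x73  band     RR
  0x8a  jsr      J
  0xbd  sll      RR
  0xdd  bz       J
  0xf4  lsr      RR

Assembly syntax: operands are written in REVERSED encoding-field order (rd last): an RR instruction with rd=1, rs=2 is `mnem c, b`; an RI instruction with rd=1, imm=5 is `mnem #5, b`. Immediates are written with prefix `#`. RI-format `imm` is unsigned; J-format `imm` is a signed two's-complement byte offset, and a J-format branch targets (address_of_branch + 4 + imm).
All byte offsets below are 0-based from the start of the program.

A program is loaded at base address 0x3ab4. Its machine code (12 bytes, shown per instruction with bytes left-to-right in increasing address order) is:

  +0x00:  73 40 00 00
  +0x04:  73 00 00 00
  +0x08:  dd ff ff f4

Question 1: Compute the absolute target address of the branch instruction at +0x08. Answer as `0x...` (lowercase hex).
+0x08: dd ff ff f4 ⇒ word 0xddfffff4 (big)
  opcode bits[31:24]=0xdd: bz/J
  imm: (w>>0)&0xffffff=0xfffff4 (s24→-12) → #-12
  target = base 0x3ab4 + off 0x08 + 4 + imm -12 = 0x3ab4

0x3ab4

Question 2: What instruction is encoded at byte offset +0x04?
+0x04: 73 00 00 00 ⇒ word 0x73000000 (big)
  op=0x73000000>>24=0x73 ⇒ band (RR)
  rd@[23:22]=0x0 ⇒ a
  rs@[21:20]=0x0 ⇒ a

band a, a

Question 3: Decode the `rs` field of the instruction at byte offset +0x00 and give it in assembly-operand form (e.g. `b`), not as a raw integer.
[00] 73 40 00 00 → 0x73400000
  top 8b → 0x73 → band [RR]
  rd@[23:22]=0x1 ⇒ b
  rs@[21:20]=0x0 ⇒ a

a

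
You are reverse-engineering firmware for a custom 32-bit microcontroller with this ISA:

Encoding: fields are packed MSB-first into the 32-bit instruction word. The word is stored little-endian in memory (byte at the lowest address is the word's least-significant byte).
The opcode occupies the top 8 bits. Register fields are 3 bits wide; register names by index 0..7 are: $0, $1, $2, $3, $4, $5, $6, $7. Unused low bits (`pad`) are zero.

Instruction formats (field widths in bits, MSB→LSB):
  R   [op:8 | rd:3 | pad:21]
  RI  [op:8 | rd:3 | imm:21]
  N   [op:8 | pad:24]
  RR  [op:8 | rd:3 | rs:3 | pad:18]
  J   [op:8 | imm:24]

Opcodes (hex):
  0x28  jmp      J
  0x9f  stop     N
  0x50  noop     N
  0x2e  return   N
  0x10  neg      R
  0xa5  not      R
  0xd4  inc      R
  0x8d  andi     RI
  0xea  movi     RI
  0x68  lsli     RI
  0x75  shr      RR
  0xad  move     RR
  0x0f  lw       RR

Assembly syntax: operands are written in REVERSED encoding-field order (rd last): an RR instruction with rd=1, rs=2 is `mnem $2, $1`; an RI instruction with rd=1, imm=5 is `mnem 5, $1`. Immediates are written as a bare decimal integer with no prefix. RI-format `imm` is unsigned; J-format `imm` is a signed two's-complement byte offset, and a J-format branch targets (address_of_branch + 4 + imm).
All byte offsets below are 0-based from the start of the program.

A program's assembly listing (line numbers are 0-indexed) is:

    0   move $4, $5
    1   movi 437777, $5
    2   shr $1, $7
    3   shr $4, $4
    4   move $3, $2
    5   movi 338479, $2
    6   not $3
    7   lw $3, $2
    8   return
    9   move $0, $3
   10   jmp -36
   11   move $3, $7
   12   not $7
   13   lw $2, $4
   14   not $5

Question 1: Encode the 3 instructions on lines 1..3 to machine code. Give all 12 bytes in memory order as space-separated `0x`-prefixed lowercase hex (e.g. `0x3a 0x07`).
line 1 (movi): pack op=0xea:8|rd=5:3|imm=437777:21 = 0xeaa6ae11; little→ 11 ae a6 ea
line 2 (shr): pack op=0x75:8|rd=7:3|rs=1:3|pad=0:18 = 0x75e40000; little→ 00 00 e4 75
line 3 (shr): pack op=0x75:8|rd=4:3|rs=4:3|pad=0:18 = 0x75900000; little→ 00 00 90 75

0x11 0xae 0xa6 0xea 0x00 0x00 0xe4 0x75 0x00 0x00 0x90 0x75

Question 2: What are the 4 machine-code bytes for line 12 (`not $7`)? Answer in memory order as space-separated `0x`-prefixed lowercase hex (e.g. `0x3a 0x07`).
L12: not op=0xa5:8|rd=7:3|pad=0:21 ⇒ 0xa5e00000 ⇒ little 00 00 e0 a5

0x00 0x00 0xe0 0xa5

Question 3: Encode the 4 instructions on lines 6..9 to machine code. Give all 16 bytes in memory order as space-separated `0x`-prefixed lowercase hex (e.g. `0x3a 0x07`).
0x00 0x00 0x60 0xa5 0x00 0x00 0x4c 0x0f 0x00 0x00 0x00 0x2e 0x00 0x00 0x60 0xad

line 6 (not): pack op=0xa5:8|rd=3:3|pad=0:21 = 0xa5600000; little→ 00 00 60 a5
line 7 (lw): pack op=0xf:8|rd=2:3|rs=3:3|pad=0:18 = 0x0f4c0000; little→ 00 00 4c 0f
line 8 (return): pack op=0x2e:8|pad=0:24 = 0x2e000000; little→ 00 00 00 2e
line 9 (move): pack op=0xad:8|rd=3:3|rs=0:3|pad=0:18 = 0xad600000; little→ 00 00 60 ad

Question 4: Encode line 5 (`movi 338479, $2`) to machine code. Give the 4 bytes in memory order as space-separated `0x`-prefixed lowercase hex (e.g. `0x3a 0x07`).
line 5 (movi): pack op=0xea:8|rd=2:3|imm=338479:21 = 0xea452a2f; little→ 2f 2a 45 ea

0x2f 0x2a 0x45 0xea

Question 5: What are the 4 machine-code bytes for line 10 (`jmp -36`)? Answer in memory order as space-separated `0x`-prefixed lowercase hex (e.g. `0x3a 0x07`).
line 10 (jmp): pack op=0x28:8|imm=-36:24 = 0x28ffffdc; little→ dc ff ff 28

0xdc 0xff 0xff 0x28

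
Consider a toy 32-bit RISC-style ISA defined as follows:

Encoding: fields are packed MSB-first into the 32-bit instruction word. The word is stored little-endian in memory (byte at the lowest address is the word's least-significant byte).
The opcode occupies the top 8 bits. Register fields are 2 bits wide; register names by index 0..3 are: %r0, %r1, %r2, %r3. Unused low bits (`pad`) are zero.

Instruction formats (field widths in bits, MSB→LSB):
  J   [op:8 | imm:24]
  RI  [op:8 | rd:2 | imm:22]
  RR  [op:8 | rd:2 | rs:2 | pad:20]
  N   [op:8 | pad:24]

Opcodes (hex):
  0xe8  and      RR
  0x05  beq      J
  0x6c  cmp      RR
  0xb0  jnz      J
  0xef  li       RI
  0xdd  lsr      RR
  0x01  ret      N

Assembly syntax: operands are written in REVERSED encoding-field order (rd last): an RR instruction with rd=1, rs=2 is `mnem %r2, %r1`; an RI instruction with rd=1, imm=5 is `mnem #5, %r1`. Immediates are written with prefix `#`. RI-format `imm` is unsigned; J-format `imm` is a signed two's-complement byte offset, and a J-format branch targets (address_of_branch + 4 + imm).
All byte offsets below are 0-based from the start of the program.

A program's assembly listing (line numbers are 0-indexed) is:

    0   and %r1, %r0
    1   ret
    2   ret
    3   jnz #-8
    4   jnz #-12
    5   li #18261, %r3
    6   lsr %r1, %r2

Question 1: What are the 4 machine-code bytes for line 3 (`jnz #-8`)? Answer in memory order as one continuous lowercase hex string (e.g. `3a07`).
f8ffffb0

line 3 (jnz): pack op=0xb0:8|imm=-8:24 = 0xb0fffff8; little→ f8 ff ff b0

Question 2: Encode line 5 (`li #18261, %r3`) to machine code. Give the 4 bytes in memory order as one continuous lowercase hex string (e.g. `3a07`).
5547c0ef

5. li fields op=0xef:8|rd=3:2|imm=18261:22 → word efc04755h → 55 47 c0 ef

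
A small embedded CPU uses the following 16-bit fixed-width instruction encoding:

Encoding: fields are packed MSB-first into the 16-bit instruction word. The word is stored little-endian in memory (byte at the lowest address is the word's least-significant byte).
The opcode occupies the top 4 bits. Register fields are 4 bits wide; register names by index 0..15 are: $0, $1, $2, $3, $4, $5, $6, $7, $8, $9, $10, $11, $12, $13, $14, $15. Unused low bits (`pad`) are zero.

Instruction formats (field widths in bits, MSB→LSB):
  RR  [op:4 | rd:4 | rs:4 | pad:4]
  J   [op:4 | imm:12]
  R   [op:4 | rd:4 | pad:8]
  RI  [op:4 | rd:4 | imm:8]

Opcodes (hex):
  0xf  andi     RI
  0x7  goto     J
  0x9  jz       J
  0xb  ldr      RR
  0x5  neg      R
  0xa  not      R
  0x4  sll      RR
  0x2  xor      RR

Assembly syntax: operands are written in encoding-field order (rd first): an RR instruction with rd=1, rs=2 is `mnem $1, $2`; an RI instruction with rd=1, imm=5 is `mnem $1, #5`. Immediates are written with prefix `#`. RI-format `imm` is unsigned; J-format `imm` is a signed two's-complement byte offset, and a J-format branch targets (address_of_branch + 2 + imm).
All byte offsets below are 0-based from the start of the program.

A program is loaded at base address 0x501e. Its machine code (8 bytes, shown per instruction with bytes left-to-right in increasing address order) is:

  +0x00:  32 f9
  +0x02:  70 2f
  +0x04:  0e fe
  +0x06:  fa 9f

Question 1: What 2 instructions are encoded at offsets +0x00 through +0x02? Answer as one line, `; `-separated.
[00] 32 f9 → 0xf932
  opcode bits[15:12]=0xf: andi/RI
  rd@[11:8]=0x9 ⇒ $9
  imm@[7:0]=0x32 ⇒ #50
[02] 70 2f → 0x2f70
  opcode bits[15:12]=0x2: xor/RR
  rd@[11:8]=0xf ⇒ $15
  rs@[7:4]=0x7 ⇒ $7

andi $9, #50; xor $15, $7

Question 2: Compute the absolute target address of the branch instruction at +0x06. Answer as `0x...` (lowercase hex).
0x5020

+0x06: fa 9f ⇒ word 0x9ffa (little)
  opcode bits[15:12]=0x9: jz/J
  imm: (w>>0)&0xfff=0xffa (s12→-6) → #-6
  target = base 0x501e + off 0x06 + 2 + imm -6 = 0x5020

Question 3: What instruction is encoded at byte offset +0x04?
+0x04: 0e fe ⇒ word 0xfe0e (little)
  top 4b → 0xf → andi [RI]
  [11:8] rd=14 = $14
  [7:0] imm=14 = #14

andi $14, #14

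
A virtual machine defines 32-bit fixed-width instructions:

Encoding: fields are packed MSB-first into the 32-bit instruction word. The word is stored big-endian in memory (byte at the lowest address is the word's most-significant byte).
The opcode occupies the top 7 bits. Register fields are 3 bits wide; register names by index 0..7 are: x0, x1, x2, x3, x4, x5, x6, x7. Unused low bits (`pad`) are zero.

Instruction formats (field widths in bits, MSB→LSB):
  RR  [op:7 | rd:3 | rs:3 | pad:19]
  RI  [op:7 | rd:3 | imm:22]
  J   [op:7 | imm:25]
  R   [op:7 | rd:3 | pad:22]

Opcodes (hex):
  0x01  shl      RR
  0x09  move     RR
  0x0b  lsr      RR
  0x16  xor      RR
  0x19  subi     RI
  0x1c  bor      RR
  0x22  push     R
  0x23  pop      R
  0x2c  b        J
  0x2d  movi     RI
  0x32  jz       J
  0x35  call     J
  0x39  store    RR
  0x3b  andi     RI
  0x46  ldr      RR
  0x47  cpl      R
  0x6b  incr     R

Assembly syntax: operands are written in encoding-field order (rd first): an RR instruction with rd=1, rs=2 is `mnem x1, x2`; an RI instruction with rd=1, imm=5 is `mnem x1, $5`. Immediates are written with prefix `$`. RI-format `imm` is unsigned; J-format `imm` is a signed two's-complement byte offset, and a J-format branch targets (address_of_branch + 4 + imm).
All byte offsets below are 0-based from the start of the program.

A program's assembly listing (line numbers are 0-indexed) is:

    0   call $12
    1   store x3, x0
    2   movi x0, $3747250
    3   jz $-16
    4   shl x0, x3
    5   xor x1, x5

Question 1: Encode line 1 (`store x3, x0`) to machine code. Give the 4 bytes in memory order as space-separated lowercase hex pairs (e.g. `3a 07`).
1. store fields op=0x39:7|rd=3:3|rs=0:3|pad=0:19 → word 72c00000h → 72 c0 00 00

72 c0 00 00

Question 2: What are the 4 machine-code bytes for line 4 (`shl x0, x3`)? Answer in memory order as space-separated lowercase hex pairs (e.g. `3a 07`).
02 18 00 00

4. shl fields op=0x1:7|rd=0:3|rs=3:3|pad=0:19 → word 02180000h → 02 18 00 00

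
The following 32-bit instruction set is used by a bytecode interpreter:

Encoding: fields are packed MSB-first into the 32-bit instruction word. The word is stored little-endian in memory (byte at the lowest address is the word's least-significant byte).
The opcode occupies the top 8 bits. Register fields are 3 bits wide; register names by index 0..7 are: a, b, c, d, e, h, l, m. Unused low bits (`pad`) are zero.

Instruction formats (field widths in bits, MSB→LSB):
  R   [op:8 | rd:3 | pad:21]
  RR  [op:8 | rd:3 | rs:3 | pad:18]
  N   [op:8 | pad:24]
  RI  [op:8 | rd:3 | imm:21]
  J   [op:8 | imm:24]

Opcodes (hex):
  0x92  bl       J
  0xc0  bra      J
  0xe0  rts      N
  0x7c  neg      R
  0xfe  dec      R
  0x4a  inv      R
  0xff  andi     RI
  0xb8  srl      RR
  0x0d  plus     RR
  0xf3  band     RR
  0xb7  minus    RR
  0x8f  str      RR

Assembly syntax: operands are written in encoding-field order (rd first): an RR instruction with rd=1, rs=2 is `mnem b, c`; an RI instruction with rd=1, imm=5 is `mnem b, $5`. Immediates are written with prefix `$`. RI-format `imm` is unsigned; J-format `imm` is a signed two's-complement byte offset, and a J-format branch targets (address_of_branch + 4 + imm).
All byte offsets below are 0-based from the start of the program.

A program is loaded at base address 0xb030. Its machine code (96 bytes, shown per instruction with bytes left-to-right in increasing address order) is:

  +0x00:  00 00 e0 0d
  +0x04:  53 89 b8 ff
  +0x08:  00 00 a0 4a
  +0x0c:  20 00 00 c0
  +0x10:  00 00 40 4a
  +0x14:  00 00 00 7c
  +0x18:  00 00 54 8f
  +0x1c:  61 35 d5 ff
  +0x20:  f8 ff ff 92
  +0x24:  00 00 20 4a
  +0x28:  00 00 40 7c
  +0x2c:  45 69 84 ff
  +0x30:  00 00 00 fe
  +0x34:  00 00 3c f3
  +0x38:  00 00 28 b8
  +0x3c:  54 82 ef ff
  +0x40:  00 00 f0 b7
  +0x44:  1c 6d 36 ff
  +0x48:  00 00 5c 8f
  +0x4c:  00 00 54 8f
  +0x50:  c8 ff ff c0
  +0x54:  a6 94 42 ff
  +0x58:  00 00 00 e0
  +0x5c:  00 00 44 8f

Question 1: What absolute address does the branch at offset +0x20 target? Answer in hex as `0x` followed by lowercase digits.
0xb04c

+0x20: f8 ff ff 92 ⇒ word 0x92fffff8 (little)
  top 8b → 0x92 → bl [J]
  imm: (w>>0)&0xffffff=0xfffff8 (s24→-8) → $-8
  target = base 0xb030 + off 0x20 + 4 + imm -8 = 0xb04c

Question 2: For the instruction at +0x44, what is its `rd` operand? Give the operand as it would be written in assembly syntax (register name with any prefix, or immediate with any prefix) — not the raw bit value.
off 0x44: read 1c 6d 36 ff as little → 0xff366d1c
  op=0xff366d1c>>24=0xff ⇒ andi (RI)
  rd: (w>>21)&0x7=0x1 → b
  imm: (w>>0)&0x1fffff=0x166d1c → $1469724

b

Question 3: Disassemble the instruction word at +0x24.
@+24  little-endian(00 00 20 4a) = 0x4a200000
  op=0x4a200000>>24=0x4a ⇒ inv (R)
  [23:21] rd=1 = b

inv b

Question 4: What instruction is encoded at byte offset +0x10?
+0x10: 00 00 40 4a ⇒ word 0x4a400000 (little)
  top 8b → 0x4a → inv [R]
  [23:21] rd=2 = c

inv c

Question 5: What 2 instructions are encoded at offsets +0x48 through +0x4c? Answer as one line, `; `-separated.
str c, m; str c, h

[48] 00 00 5c 8f → 0x8f5c0000
  top 8b → 0x8f → str [RR]
  rd: (w>>21)&0x7=0x2 → c
  rs: (w>>18)&0x7=0x7 → m
[4c] 00 00 54 8f → 0x8f540000
  top 8b → 0x8f → str [RR]
  rd: (w>>21)&0x7=0x2 → c
  rs: (w>>18)&0x7=0x5 → h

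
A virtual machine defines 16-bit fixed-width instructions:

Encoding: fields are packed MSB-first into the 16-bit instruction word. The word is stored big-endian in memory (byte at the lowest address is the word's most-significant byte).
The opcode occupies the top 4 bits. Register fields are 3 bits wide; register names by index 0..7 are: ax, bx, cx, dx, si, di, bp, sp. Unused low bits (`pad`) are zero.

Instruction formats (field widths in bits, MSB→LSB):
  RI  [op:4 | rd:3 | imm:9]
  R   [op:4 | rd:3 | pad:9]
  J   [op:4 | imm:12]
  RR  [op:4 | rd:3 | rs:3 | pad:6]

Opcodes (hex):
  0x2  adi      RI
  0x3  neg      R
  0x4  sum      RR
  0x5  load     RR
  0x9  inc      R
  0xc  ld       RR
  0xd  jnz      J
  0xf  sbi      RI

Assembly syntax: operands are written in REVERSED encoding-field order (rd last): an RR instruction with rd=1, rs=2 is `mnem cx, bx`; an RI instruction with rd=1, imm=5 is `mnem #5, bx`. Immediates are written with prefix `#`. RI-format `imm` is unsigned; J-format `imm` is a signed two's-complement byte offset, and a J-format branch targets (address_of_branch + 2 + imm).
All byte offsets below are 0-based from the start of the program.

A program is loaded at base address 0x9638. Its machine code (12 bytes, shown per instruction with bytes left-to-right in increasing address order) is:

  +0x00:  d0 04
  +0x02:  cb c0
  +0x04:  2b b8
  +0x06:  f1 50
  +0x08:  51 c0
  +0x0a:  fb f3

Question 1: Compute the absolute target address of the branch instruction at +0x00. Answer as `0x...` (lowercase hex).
0x963e

+0x00: d0 04 ⇒ word 0xd004 (big)
  opcode bits[15:12]=0xd: jnz/J
  [11:0] imm=4 = #4
  target = base 0x9638 + off 0x00 + 2 + imm 4 = 0x963e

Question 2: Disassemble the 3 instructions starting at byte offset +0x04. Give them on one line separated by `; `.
[04] 2b b8 → 0x2bb8
  top 4b → 0x2 → adi [RI]
  rd: (w>>9)&0x7=0x5 → di
  imm: (w>>0)&0x1ff=0x1b8 → #440
[06] f1 50 → 0xf150
  top 4b → 0xf → sbi [RI]
  rd: (w>>9)&0x7=0x0 → ax
  imm: (w>>0)&0x1ff=0x150 → #336
[08] 51 c0 → 0x51c0
  top 4b → 0x5 → load [RR]
  rd: (w>>9)&0x7=0x0 → ax
  rs: (w>>6)&0x7=0x7 → sp

adi #440, di; sbi #336, ax; load sp, ax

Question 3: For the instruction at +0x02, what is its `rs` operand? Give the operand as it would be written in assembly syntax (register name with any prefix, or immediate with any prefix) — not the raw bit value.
+0x02: cb c0 ⇒ word 0xcbc0 (big)
  opcode bits[15:12]=0xc: ld/RR
  rd@[11:9]=0x5 ⇒ di
  rs@[8:6]=0x7 ⇒ sp

sp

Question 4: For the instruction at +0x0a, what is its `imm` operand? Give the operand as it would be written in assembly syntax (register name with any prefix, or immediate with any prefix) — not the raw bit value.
#499

[0a] fb f3 → 0xfbf3
  opcode bits[15:12]=0xf: sbi/RI
  rd@[11:9]=0x5 ⇒ di
  imm@[8:0]=0x1f3 ⇒ #499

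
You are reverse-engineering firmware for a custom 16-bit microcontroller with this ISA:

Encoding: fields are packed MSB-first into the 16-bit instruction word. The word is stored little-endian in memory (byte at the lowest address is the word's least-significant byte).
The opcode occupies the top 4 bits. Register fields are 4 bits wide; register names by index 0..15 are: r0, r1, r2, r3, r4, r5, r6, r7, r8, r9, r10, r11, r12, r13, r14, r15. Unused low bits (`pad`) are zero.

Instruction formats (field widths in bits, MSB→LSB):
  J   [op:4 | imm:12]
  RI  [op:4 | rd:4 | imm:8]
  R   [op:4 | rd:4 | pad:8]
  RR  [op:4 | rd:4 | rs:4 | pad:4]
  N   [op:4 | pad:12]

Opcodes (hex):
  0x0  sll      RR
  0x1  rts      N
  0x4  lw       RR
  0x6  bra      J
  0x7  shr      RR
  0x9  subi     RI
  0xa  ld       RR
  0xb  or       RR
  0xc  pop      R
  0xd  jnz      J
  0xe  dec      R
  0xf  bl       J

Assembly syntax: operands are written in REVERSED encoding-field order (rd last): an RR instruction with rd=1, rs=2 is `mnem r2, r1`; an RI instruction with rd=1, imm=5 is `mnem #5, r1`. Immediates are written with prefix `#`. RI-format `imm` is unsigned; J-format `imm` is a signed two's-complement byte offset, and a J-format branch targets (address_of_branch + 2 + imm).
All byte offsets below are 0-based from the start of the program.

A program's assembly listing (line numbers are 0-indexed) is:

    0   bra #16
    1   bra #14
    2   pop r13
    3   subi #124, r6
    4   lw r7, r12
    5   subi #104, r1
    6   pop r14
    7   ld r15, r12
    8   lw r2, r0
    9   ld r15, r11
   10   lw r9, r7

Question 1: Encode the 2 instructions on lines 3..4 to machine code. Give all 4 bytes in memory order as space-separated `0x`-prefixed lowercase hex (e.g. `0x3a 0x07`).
3. subi fields op=0x9:4|rd=6:4|imm=124:8 → word 967ch → 7c 96
4. lw fields op=0x4:4|rd=12:4|rs=7:4|pad=0:4 → word 4c70h → 70 4c

0x7c 0x96 0x70 0x4c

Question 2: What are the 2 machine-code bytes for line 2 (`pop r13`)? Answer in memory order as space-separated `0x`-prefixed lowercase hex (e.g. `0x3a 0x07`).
0x00 0xcd

line 2 (pop): pack op=0xc:4|rd=13:4|pad=0:8 = 0xcd00; little→ 00 cd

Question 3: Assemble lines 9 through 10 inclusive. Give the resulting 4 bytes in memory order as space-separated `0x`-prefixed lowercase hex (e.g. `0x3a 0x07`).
9. ld fields op=0xa:4|rd=11:4|rs=15:4|pad=0:4 → word abf0h → f0 ab
10. lw fields op=0x4:4|rd=7:4|rs=9:4|pad=0:4 → word 4790h → 90 47

0xf0 0xab 0x90 0x47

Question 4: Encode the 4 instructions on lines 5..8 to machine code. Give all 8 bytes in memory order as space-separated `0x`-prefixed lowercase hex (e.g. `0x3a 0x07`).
5. subi fields op=0x9:4|rd=1:4|imm=104:8 → word 9168h → 68 91
6. pop fields op=0xc:4|rd=14:4|pad=0:8 → word ce00h → 00 ce
7. ld fields op=0xa:4|rd=12:4|rs=15:4|pad=0:4 → word acf0h → f0 ac
8. lw fields op=0x4:4|rd=0:4|rs=2:4|pad=0:4 → word 4020h → 20 40

0x68 0x91 0x00 0xce 0xf0 0xac 0x20 0x40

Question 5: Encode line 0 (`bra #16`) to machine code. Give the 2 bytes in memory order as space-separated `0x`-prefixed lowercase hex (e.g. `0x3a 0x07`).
L0: bra op=0x6:4|imm=16:12 ⇒ 0x6010 ⇒ little 10 60

0x10 0x60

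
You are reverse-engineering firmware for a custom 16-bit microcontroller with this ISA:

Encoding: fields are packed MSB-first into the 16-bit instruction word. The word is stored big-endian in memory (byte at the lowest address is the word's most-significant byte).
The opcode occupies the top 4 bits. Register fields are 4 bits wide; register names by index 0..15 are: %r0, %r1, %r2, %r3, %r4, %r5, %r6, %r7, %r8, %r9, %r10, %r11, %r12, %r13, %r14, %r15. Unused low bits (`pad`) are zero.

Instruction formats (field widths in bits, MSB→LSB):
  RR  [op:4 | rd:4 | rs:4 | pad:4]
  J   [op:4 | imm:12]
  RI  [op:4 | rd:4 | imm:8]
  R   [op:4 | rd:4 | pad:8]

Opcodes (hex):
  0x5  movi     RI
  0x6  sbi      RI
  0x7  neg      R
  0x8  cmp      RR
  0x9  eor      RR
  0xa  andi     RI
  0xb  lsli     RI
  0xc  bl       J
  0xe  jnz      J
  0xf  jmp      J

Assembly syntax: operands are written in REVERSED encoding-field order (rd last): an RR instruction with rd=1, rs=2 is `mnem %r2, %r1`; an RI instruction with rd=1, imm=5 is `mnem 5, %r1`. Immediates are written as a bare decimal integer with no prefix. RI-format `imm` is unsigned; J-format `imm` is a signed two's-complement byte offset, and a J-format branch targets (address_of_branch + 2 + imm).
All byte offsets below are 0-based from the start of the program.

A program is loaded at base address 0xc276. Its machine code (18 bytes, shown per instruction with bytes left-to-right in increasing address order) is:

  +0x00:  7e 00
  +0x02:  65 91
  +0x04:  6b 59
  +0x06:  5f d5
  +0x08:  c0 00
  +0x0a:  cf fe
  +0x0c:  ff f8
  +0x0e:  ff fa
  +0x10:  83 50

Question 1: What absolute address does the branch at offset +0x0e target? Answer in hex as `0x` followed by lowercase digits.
@+0e  big-endian(ff fa) = 0xfffa
  top 4b → 0xf → jmp [J]
  imm: (w>>0)&0xfff=0xffa (s12→-6) → -6
  target = base 0xc276 + off 0x0e + 2 + imm -6 = 0xc280

0xc280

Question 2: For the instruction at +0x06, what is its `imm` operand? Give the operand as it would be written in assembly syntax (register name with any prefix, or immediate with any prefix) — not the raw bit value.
213

+0x06: 5f d5 ⇒ word 0x5fd5 (big)
  top 4b → 0x5 → movi [RI]
  rd: (w>>8)&0xf=0xf → %r15
  imm: (w>>0)&0xff=0xd5 → 213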